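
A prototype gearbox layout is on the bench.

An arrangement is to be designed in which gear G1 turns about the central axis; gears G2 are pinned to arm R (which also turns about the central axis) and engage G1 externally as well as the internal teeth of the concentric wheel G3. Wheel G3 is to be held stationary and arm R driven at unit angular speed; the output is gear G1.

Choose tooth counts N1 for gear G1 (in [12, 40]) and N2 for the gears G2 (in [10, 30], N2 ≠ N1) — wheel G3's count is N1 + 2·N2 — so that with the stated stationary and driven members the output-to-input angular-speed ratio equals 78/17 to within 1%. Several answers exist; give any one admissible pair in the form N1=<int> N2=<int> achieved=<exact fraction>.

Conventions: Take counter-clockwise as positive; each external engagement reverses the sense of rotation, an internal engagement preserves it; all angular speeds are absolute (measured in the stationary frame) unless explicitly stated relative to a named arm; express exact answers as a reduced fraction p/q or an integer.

N1=17 N2=22 achieved=78/17

design class (target 78/17): planetary set
Willis with ω_ring = 0: ω_sun/ω_arm = (N1+N3)/N1; set equal to 78/17  ⇒  N3/N1 = 78/17 − 1 = 61/17
N3 = N1 + 2·N2  ⇒  N2/N1 = (N3/N1 − 1)/2 = (61/17 − 1)/2 = 22/17
smallest multiple with N1 ≥ 12 and N2 ≥ 10: k = 1  ⇒  N1 = 1·17 = 17, N2 = 1·22 = 22 (N1 ≤ 40, N2 ≤ 30, N2 ≠ N1 ✓), N3 = 17 + 2·22 = 61
check: (N1+N3)/N1 with N1 = 17, N3 = 61 gives 78/17; |achieved − target| = 0 ≤ 39/850 ✓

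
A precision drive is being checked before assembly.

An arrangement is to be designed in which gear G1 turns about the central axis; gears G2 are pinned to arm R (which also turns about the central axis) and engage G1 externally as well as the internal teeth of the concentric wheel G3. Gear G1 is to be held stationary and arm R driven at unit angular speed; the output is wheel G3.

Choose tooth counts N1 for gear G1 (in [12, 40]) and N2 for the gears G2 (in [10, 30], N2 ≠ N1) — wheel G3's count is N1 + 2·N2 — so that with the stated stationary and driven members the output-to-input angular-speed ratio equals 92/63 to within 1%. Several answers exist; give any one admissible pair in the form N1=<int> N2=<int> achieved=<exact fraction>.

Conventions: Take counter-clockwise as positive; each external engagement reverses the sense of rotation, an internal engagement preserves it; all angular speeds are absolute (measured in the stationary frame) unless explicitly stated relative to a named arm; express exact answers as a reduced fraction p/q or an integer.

N1=29 N2=17 achieved=92/63

planetary set to be sized for 92/63 (Willis relation)
Willis with ω_sun = 0: ω_ring/ω_arm = (N1+N3)/N3; set equal to 92/63  ⇒  N3/N1 = 1/(92/63 − 1) = 63/29
N3 = N1 + 2·N2  ⇒  N2/N1 = (N3/N1 − 1)/2 = (63/29 − 1)/2 = 17/29
smallest multiple with N1 ≥ 12 and N2 ≥ 10: k = 1  ⇒  N1 = 1·29 = 29, N2 = 1·17 = 17 (N1 ≤ 40, N2 ≤ 30, N2 ≠ N1 ✓), N3 = 29 + 2·17 = 63
check: (N1+N3)/N3 with N1 = 29, N3 = 63 gives 92/63; |achieved − target| = 0 ≤ 23/1575 ✓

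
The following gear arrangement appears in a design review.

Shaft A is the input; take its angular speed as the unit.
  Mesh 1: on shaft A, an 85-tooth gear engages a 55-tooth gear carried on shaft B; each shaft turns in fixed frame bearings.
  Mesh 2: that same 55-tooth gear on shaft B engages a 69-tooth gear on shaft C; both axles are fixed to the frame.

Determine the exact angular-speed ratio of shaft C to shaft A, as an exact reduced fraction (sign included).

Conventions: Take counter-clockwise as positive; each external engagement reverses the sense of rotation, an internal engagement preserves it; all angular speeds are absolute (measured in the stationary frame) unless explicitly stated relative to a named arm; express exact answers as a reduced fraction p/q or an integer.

class = fixed-axis compound train [2 meshes; 2 ratios multiply, 2 sense flips]
mesh 1 [85T→55T]: running ratio 17/11, sense −
mesh 2 [55T→69T]: running ratio 85/69, sense +
ω_out/ω_in = 85/69

85/69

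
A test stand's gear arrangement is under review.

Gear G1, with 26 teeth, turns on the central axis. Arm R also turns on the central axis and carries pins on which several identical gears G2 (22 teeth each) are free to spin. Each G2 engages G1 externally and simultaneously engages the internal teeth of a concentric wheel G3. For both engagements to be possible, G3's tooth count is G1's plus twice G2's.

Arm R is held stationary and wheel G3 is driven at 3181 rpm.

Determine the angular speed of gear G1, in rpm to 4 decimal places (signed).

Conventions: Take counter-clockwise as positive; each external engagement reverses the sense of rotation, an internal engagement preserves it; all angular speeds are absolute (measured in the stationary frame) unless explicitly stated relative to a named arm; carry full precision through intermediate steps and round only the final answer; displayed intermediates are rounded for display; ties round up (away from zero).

planetary set (26T centre, 22T on arm, 70T internal) — Willis relation
normalise by the input: solve with ω_ring = 1, then scale by 3181 rpm
ring teeth: 26 + 2·22 = 70
26(ω_sun−ω_arm) = −70(ω_ring−ω_arm),  ω_arm = 0, ω_ring = 1
ω_sun = 0 − (70/26)(1−0) = -35/13
scale: ω_sun = -35/13 × 3181 rpm = -8564.2308 rpm

-8564.2308 rpm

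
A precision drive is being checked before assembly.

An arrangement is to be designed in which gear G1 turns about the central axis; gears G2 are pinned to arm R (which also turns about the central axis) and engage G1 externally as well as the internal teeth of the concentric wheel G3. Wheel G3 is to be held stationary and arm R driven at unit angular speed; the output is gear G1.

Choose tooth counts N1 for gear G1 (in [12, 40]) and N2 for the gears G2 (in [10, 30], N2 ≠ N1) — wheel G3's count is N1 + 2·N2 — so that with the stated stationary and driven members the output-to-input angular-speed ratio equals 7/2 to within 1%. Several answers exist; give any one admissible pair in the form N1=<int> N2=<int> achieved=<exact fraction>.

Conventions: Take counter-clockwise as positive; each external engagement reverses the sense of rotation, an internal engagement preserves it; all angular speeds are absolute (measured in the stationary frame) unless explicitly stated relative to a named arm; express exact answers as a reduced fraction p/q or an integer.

planetary set to be sized for 7/2 (Willis relation)
Willis with ω_ring = 0: ω_sun/ω_arm = (N1+N3)/N1; set equal to 7/2  ⇒  N3/N1 = 7/2 − 1 = 5/2
N3 = N1 + 2·N2  ⇒  N2/N1 = (N3/N1 − 1)/2 = (5/2 − 1)/2 = 3/4
smallest multiple with N1 ≥ 12 and N2 ≥ 10: k = 4  ⇒  N1 = 4·4 = 16, N2 = 4·3 = 12 (N1 ≤ 40, N2 ≤ 30, N2 ≠ N1 ✓), N3 = 16 + 2·12 = 40
check: (N1+N3)/N1 with N1 = 16, N3 = 40 gives 7/2; |achieved − target| = 0 ≤ 7/200 ✓

N1=16 N2=12 achieved=7/2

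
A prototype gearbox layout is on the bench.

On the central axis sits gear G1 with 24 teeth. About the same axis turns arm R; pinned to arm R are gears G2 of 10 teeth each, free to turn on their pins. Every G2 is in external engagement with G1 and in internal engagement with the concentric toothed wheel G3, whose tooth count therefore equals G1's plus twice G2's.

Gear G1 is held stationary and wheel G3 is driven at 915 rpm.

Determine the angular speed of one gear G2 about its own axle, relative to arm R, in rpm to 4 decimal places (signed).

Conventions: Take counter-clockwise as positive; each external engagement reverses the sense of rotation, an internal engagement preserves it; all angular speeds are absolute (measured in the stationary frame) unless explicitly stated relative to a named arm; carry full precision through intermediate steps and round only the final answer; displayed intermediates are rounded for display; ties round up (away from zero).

+1420.9412 rpm

topology: planetary set — G1 24T / G2 10T / G3 44T, arm = carrier (Willis)
normalise by the input: solve with ω_ring = 1, then scale by 915 rpm
ring teeth: 24 + 2·10 = 44
24(ω_sun−ω_arm) = −44(ω_ring−ω_arm),  ω_sun = 0, ω_ring = 1
24(0−ω_arm) = −44(1−ω_arm)  ⇒  68·ω_arm = 44  ⇒  ω_arm = 11/17
sun–planet mesh: 24·(0−11/17) = −10·(ω_p−ω_arm)  ⇒  ω_p−ω_arm = 132/85
scale: ω_p−ω_arm = 132/85 × 915 rpm = +1420.9412 rpm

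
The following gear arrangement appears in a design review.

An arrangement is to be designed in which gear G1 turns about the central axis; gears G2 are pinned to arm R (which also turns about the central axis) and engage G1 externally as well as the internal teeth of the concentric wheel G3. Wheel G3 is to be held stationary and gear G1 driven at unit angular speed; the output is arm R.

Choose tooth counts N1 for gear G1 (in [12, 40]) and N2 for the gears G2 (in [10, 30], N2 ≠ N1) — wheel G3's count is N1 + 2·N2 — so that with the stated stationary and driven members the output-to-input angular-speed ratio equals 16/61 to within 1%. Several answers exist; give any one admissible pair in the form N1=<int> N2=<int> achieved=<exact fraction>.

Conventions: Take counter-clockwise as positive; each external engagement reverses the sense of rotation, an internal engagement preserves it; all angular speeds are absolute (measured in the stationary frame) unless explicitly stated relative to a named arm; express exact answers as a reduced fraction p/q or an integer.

N1=32 N2=29 achieved=16/61

topology: planetary set — design target 16/61, arm = carrier (Willis)
Willis with ω_ring = 0: ω_arm/ω_sun = N1/(N1+N3); set equal to 16/61  ⇒  N3/N1 = 1/(16/61) − 1 = 45/16
N3 = N1 + 2·N2  ⇒  N2/N1 = (N3/N1 − 1)/2 = (45/16 − 1)/2 = 29/32
smallest multiple with N1 ≥ 12 and N2 ≥ 10: k = 1  ⇒  N1 = 1·32 = 32, N2 = 1·29 = 29 (N1 ≤ 40, N2 ≤ 30, N2 ≠ N1 ✓), N3 = 32 + 2·29 = 90
check: N1/(N1+N3) with N1 = 32, N3 = 90 gives 16/61; |achieved − target| = 0 ≤ 4/1525 ✓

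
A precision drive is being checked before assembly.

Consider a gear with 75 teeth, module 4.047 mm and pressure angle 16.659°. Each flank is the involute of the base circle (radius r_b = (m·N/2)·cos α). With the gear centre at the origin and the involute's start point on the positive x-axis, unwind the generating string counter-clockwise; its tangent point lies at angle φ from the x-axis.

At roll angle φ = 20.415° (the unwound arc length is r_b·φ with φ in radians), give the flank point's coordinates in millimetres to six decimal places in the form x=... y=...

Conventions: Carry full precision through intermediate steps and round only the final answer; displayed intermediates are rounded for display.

class = single-mesh tooth geometry [base-circle involute, m = 4.047, 75T]
pitch radius r_p = m·N/2 = 4.047·75/2 = 151.762500
base radius r_b = r_p·cos α = 151.762500·cos 16.659° = 145.392706
roll angle φ = 20.415° = 0.35630897 rad
x = r_b·(cos φ + φ·sin φ) = 154.331083
y = r_b·(sin φ − φ·cos φ) = 2.164601

x=154.331083 y=2.164601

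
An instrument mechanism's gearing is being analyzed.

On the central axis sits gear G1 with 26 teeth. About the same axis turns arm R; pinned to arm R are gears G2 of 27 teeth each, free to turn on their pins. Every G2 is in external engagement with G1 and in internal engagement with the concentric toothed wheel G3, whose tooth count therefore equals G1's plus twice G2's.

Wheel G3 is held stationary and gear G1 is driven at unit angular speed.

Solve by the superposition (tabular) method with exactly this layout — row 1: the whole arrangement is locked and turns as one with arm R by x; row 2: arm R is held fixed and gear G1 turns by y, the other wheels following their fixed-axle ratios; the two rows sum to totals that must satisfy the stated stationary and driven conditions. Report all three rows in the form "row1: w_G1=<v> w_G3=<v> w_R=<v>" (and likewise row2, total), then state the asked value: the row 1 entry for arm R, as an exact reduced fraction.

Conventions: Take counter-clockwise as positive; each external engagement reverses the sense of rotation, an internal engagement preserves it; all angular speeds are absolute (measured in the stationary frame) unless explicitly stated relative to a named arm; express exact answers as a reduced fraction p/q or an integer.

planetary set (26T centre, 27T on arm, 80T internal) — Willis relation
superposition row 1 [locked train]: every member turns x
row 2 (arm held, sun turns y): ω_ring = −(26/80)·y, ω_arm = 0
boundary: total ω_ring = x − (26/80)·y = 0 and total ω_sun = x + y = 1  ⇒  y = 40/53, x = 13/53
row 2 ring = −(26/80)·40/53 = -13/53
totals (row 1 + row 2): sun 13/53 + 40/53 = 1, ring 13/53 + (-13/53) = 0, arm 13/53 + 0 = 13/53
asked cell (row1, arm) = 13/53

row1: w_G1=13/53 w_G3=13/53 w_R=13/53
row2: w_G1=40/53 w_G3=-13/53 w_R=0
total: w_G1=1 w_G3=0 w_R=13/53
asked value: 13/53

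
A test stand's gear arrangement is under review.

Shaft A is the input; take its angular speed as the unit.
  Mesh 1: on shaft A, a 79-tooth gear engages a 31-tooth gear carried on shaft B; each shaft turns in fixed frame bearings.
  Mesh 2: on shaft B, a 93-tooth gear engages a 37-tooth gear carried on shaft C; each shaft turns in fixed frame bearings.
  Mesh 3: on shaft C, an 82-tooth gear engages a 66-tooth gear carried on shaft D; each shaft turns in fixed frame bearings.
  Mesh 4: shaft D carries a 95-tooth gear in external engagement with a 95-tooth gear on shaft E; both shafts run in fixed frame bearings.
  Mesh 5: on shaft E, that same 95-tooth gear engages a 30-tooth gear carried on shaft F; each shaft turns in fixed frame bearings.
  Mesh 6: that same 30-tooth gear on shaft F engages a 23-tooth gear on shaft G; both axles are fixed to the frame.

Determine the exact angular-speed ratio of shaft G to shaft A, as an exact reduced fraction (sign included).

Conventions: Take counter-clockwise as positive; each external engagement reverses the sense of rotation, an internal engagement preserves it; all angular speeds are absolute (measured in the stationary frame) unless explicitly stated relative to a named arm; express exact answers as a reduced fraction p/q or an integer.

class = fixed-axis compound train [6 meshes; 6 ratios multiply, 6 sense flips]
mesh 1 [79T→31T]: running ratio 79/31, sense −
mesh 2 [93T→37T]: running ratio 237/37, sense +
mesh 3 [82T→66T]: running ratio 3239/407, sense −
mesh 4 [95T→95T]: running ratio 3239/407, sense +
mesh 5 [95T→30T]: running ratio 61541/2442, sense −
mesh 6 [30T→23T]: running ratio 307705/9361, sense +
ω_out/ω_in = 307705/9361

307705/9361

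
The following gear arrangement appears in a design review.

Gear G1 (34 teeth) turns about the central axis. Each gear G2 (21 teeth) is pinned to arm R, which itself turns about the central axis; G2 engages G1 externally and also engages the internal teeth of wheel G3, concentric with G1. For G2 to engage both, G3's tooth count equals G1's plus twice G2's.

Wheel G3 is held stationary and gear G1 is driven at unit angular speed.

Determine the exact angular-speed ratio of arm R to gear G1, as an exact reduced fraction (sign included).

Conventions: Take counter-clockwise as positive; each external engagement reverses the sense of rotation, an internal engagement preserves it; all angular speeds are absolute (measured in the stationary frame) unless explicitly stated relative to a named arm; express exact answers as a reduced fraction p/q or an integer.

topology: planetary set — G1 34T / G2 21T / G3 76T, arm = carrier (Willis)
ring teeth: 34 + 2·21 = 76
34(ω_sun−ω_arm) = −76(ω_ring−ω_arm),  ω_ring = 0, ω_sun = 1
34(1−ω_arm) = −76(0−ω_arm)  ⇒  110·ω_arm = 34  ⇒  ω_arm = 17/55
ω_out/ω_in = 17/55

17/55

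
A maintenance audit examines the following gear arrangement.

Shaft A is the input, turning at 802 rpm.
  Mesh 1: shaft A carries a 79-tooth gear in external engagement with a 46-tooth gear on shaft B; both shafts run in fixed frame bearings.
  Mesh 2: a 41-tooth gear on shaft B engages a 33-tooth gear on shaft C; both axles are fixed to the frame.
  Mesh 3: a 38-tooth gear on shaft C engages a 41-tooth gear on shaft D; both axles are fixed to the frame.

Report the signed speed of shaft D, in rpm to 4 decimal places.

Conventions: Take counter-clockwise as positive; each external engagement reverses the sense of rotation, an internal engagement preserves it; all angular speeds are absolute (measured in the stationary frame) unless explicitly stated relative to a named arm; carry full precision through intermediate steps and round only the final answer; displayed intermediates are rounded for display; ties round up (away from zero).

topology: fixed-axis compound train — 3 meshes, A→D
mesh 1 [79T→46T]: ω = 802.0000×79/46 = 1377.3478 rpm, sense flips to −
mesh 2 [41T→33T]: ω = 1377.3478×41/33 = 1711.2503 rpm, sense flips to +
mesh 3 [38T→41T]: ω = 1711.2503×38/41 = 1586.0369 rpm, sense flips to −
signed output speed = -1586.0369 rpm

-1586.0369 rpm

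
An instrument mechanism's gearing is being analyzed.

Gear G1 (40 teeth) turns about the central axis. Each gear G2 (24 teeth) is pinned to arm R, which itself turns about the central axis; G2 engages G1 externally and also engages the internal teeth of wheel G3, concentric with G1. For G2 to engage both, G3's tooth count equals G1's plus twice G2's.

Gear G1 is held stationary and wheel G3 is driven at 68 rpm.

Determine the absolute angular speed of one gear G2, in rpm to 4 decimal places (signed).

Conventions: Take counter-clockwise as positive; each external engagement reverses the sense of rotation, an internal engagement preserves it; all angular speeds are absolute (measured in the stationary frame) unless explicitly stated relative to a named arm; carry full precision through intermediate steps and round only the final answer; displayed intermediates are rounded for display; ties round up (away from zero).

+124.6667 rpm

planetary set (40T centre, 24T on arm, 88T internal) — Willis relation
normalise by the input: solve with ω_ring = 1, then scale by 68 rpm
ring teeth: 40 + 2·24 = 88
40(ω_sun−ω_arm) = −88(ω_ring−ω_arm),  ω_sun = 0, ω_ring = 1
40(0−ω_arm) = −88(1−ω_arm)  ⇒  128·ω_arm = 88  ⇒  ω_arm = 11/16
sun–planet mesh: 40·(0−11/16) = −24·(ω_p−ω_arm)  ⇒  ω_p−ω_arm = 55/48
ω_p = 11/16 + 55/48 = 11/6
scale: ω_p = 11/6 × 68 rpm = +124.6667 rpm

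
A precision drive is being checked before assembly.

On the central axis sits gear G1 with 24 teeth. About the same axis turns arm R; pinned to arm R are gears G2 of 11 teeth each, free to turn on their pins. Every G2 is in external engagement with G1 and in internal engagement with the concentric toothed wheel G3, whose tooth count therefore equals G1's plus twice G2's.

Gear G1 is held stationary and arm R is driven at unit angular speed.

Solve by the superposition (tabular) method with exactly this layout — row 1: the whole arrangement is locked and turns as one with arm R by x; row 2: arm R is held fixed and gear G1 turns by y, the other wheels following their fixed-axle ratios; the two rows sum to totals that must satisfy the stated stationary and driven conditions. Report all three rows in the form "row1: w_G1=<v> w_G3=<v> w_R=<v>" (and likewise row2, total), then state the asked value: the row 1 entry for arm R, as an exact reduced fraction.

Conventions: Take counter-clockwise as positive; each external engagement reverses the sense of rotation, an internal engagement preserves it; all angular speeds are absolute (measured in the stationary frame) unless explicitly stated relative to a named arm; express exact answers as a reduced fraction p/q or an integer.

topology: planetary set — G1 24T / G2 11T / G3 46T, arm = carrier (Willis)
superposition row 1 [locked train]: every member turns x
row 2 — arm fixed, fixed-axis ratios: sun y, ring −(24/46)·y, arm 0
boundary: total ω_sun = x + y = 0 and total ω_arm = x = 1  ⇒  y = -1, x = 1
row 2 ring = −(24/46)·(-1) = 12/23
totals (row 1 + row 2): sun 1 + (-1) = 0, ring 1 + 12/23 = 35/23, arm 1 + 0 = 1
asked cell (row1, arm) = 1

row1: w_G1=1 w_G3=1 w_R=1
row2: w_G1=-1 w_G3=12/23 w_R=0
total: w_G1=0 w_G3=35/23 w_R=1
asked value: 1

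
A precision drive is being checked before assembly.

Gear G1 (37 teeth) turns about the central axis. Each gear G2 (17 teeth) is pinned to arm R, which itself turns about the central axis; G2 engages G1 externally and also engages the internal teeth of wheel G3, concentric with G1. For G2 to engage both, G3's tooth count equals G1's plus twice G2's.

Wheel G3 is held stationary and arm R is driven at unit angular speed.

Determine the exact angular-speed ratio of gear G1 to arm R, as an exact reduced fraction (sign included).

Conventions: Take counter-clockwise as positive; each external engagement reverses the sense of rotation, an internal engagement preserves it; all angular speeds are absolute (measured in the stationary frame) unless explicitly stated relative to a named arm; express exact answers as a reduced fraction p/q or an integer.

planetary set (37T centre, 17T on arm, 71T internal) — Willis relation
ring teeth: 37 + 2·17 = 71
37(ω_sun−ω_arm) = −71(ω_ring−ω_arm),  ω_ring = 0, ω_arm = 1
ω_sun = 1 − (71/37)(0−1) = 108/37
ω_out/ω_in = 108/37

108/37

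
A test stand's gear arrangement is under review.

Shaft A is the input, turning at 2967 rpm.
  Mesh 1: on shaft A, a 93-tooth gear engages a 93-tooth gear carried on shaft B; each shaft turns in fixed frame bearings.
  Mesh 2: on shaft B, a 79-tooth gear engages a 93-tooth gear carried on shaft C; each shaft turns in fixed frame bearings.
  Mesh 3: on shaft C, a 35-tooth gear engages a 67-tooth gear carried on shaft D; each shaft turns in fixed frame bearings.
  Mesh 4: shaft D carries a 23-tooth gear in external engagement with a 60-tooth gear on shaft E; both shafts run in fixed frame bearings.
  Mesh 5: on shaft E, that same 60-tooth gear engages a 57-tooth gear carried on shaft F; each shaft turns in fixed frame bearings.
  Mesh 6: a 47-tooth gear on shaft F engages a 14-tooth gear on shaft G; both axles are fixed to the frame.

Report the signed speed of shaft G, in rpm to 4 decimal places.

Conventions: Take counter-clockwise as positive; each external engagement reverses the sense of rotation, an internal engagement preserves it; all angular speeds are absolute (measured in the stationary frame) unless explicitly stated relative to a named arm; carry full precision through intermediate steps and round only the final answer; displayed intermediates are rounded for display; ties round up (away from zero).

6-mesh fixed-axis compound train (all bearings frame-fixed)
mesh 1 [93T→93T]: ω = 2967.0000×93/93 = 2967.0000 rpm, sense flips to −
mesh 2 [79T→93T]: ω = 2967.0000×79/93 = 2520.3548 rpm, sense flips to +
mesh 3 [35T→67T]: ω = 2520.3548×35/67 = 1316.6033 rpm, sense flips to −
mesh 4 [23T→60T]: ω = 1316.6033×23/60 = 504.6979 rpm, sense flips to +
mesh 5 [60T→57T]: ω = 504.6979×60/57 = 531.2610 rpm, sense flips to −
mesh 6 [47T→14T]: ω = 531.2610×47/14 = 1783.5190 rpm, sense flips to +
signed output speed = +1783.5190 rpm

+1783.5190 rpm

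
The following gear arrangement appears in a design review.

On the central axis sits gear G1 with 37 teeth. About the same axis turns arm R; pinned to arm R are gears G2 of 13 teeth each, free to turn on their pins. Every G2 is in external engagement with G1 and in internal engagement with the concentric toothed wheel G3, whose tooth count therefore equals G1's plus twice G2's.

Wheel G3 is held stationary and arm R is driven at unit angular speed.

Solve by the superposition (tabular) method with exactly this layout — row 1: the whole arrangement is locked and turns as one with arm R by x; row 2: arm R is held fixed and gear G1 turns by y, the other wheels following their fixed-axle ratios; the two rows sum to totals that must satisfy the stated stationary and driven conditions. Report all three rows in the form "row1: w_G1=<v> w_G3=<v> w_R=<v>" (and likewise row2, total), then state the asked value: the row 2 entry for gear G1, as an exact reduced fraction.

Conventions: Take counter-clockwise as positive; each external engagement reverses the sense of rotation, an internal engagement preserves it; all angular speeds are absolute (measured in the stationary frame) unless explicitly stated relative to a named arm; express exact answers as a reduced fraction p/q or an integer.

row1: w_G1=1 w_G3=1 w_R=1
row2: w_G1=63/37 w_G3=-1 w_R=0
total: w_G1=100/37 w_G3=0 w_R=1
asked value: 63/37

recognized (axles ride arm R): planetary set, 37/13/63 teeth
row 1 — lock + rotate with arm: ω_sun = ω_ring = ω_arm = x
superposition row 2 [arm held]: sun y, ring −(37/63)·y, arm 0
boundary: total ω_ring = x − (37/63)·y = 0 and total ω_arm = x = 1  ⇒  y = 63/37, x = 1
row 2 ring = −(37/63)·63/37 = -1
totals (row 1 + row 2): sun 1 + 63/37 = 100/37, ring 1 + (-1) = 0, arm 1 + 0 = 1
asked cell (row2, sun) = 63/37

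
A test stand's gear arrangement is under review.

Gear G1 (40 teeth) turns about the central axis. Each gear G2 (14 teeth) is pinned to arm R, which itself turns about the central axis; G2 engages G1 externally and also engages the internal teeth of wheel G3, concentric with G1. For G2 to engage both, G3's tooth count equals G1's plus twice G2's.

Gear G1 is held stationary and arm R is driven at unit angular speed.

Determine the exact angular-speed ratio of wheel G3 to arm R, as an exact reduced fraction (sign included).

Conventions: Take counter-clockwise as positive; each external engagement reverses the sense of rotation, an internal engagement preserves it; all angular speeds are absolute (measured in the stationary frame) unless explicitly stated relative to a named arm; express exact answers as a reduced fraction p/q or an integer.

27/17

class = planetary set [G3 = 40+2·14 = 68; Willis about the carrier]
ring teeth: 40 + 2·14 = 68
40(ω_sun−ω_arm) = −68(ω_ring−ω_arm),  ω_sun = 0, ω_arm = 1
ω_ring = 1 − (40/68)(0−1) = 27/17
ω_out/ω_in = 27/17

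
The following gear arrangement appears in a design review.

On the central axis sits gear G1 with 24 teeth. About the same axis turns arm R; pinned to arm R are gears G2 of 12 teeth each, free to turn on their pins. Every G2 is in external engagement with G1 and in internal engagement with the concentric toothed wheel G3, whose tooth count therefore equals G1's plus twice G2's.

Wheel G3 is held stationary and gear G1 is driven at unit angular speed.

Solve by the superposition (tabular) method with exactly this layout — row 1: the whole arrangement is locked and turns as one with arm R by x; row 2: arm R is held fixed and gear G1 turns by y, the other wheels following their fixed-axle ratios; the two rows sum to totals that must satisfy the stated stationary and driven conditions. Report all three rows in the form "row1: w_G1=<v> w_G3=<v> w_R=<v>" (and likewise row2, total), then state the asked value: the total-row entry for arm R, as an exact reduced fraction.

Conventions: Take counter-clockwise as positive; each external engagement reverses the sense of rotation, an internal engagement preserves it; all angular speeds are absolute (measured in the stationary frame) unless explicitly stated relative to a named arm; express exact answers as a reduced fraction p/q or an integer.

row1: w_G1=1/3 w_G3=1/3 w_R=1/3
row2: w_G1=2/3 w_G3=-1/3 w_R=0
total: w_G1=1 w_G3=0 w_R=1/3
asked value: 1/3

recognized (axles ride arm R): planetary set, 24/12/48 teeth
superposition row 1 [locked train]: every member turns x
row 2: sun turns y, ring = −(24/48)·y, arm 0
boundary: total ω_ring = x − (24/48)·y = 0 and total ω_sun = x + y = 1  ⇒  y = 2/3, x = 1/3
row 2 ring = −(24/48)·2/3 = -1/3
totals (row 1 + row 2): sun 1/3 + 2/3 = 1, ring 1/3 + (-1/3) = 0, arm 1/3 + 0 = 1/3
asked cell (total, arm) = 1/3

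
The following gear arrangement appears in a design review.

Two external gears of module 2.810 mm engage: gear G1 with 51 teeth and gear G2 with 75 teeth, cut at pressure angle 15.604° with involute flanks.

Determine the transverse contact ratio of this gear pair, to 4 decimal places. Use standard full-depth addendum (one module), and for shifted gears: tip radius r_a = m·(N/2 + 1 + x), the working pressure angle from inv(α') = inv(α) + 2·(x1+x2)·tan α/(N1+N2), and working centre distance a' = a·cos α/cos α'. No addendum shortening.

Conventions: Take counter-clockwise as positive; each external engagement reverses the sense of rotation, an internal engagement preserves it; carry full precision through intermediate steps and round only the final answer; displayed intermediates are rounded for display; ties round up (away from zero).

single-mesh involute tooth geometry (51T engaging 75T at module 2.810)
base radii: r_b1 = 69.014068, r_b2 = 101.491277
tip radii: r_a1 = 74.465000, r_a2 = 108.185000
no profile shift: α' = α, a' = a
action lengths: √(r_a1²−r_b1²) = 27.965954, √(r_a2²−r_b2²) = 37.463515
base pitch p_b = π·m·cos α = 8.502513
CR = (27.965954 + 37.463515 − 177.030000·sin 15.60400°)/8.502513 = 2.094756
contact ratio ≈ 2.0948

2.0948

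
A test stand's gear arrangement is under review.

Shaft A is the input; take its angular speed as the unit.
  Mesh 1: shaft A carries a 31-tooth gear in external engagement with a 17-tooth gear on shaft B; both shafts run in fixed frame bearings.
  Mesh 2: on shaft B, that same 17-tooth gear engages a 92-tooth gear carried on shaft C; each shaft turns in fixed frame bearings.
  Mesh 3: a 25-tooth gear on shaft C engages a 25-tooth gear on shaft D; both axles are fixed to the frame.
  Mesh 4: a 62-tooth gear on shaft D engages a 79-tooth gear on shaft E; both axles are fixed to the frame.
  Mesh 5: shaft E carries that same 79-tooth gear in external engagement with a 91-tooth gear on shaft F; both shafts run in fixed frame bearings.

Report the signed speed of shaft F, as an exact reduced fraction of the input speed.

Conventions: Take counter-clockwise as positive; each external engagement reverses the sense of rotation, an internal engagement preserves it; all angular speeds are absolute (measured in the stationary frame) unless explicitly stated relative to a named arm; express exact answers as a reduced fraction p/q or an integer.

5-mesh fixed-axis compound train (all bearings frame-fixed)
mesh 1 [31T→17T]: |ω|/ω_in = 1×31/17 = 31/17, sense flips to −
mesh 2 [17T→92T]: |ω|/ω_in = (31/17)×17/92 = 31/92, sense flips to +
mesh 3 [25T→25T]: |ω|/ω_in = (31/92)×25/25 = 31/92, sense flips to −
mesh 4 [62T→79T]: |ω|/ω_in = (31/92)×62/79 = 961/3634, sense flips to +
mesh 5 [79T→91T]: |ω|/ω_in = (961/3634)×79/91 = 961/4186, sense flips to −
signed output speed (× input speed) = -961/4186

-961/4186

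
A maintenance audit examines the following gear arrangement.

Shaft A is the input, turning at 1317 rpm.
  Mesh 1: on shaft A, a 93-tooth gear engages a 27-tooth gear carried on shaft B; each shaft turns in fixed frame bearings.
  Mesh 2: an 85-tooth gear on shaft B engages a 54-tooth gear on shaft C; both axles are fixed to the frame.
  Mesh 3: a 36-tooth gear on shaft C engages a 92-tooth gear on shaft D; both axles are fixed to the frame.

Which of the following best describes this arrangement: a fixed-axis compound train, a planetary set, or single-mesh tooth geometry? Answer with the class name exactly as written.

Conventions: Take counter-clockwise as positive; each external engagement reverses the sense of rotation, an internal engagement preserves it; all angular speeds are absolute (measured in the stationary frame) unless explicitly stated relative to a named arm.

3-mesh fixed-axis compound train (all bearings frame-fixed)
classification: fixed-axis compound train

fixed-axis compound train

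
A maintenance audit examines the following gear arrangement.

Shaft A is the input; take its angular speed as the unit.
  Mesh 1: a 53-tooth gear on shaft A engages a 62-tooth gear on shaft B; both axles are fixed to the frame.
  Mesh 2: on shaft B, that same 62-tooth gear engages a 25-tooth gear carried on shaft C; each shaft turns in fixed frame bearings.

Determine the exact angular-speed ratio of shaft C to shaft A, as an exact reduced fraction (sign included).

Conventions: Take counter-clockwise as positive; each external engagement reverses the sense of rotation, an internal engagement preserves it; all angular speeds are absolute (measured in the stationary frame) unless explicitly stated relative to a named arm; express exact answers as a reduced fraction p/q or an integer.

53/25

class = fixed-axis compound train [2 meshes; 2 ratios multiply, 2 sense flips]
mesh 1 [53T→62T]: running ratio 53/62, sense −
mesh 2 [62T→25T]: running ratio 53/25, sense +
ω_out/ω_in = 53/25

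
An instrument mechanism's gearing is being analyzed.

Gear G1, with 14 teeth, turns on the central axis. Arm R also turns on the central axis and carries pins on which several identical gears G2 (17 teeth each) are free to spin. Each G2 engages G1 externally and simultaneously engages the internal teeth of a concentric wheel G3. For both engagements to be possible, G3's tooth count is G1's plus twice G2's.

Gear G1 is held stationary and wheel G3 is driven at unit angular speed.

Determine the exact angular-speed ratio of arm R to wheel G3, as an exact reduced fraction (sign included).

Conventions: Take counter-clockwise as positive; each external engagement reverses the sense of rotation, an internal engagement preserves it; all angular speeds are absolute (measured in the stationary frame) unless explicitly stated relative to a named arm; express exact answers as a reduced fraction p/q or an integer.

recognized (axles ride arm R): planetary set, 14/17/48 teeth
ring teeth: 14 + 2·17 = 48
14(ω_sun−ω_arm) = −48(ω_ring−ω_arm),  ω_sun = 0, ω_ring = 1
14(0−ω_arm) = −48(1−ω_arm)  ⇒  62·ω_arm = 48  ⇒  ω_arm = 24/31
ω_out/ω_in = 24/31

24/31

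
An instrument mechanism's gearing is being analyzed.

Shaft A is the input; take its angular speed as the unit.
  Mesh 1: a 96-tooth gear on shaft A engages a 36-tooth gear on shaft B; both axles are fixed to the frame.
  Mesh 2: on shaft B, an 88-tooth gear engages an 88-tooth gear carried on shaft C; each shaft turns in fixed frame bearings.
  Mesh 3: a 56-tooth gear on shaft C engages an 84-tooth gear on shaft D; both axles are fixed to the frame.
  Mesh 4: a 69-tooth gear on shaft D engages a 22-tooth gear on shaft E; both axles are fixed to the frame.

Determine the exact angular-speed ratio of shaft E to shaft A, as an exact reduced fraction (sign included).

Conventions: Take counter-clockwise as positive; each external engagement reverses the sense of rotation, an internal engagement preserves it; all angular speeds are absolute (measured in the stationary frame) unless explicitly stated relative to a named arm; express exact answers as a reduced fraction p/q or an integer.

184/33

class = fixed-axis compound train [4 meshes; 4 ratios multiply, 4 sense flips]
mesh 1 [96T→36T]: running ratio 8/3, sense −
mesh 2 [88T→88T]: running ratio 8/3, sense +
mesh 3 [56T→84T]: running ratio 16/9, sense −
mesh 4 [69T→22T]: running ratio 184/33, sense +
ω_out/ω_in = 184/33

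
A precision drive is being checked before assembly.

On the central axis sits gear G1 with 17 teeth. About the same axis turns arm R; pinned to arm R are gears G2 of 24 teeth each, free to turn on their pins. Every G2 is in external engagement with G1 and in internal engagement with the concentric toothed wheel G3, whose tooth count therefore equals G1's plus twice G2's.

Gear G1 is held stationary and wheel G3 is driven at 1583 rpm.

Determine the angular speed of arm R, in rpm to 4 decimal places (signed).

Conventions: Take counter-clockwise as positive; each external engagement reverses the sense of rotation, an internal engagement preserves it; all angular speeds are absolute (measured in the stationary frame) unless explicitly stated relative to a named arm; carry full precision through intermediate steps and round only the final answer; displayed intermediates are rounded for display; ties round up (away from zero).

class = planetary set [G3 = 17+2·24 = 65; Willis about the carrier]
normalise by the input: solve with ω_ring = 1, then scale by 1583 rpm
ring teeth: 17 + 2·24 = 65
17(ω_sun−ω_arm) = −65(ω_ring−ω_arm),  ω_sun = 0, ω_ring = 1
17(0−ω_arm) = −65(1−ω_arm)  ⇒  82·ω_arm = 65  ⇒  ω_arm = 65/82
scale: ω_arm = 65/82 × 1583 rpm = +1254.8171 rpm

+1254.8171 rpm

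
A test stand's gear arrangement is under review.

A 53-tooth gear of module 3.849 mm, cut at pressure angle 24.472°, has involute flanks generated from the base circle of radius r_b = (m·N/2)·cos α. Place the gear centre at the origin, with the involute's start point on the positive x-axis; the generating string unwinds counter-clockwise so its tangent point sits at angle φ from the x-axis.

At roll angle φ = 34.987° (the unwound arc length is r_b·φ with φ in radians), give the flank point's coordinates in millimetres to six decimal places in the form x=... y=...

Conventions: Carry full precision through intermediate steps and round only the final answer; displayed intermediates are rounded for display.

class = single-mesh tooth geometry [base-circle involute, m = 3.849, 53T]
pitch radius r_p = m·N/2 = 3.849·53/2 = 101.998500
base radius r_b = r_p·cos α = 101.998500·cos 24.472° = 92.835344
roll angle φ = 34.987° = 0.61063835 rad
x = r_b·(cos φ + φ·sin φ) = 108.563177
y = r_b·(sin φ − φ·cos φ) = 6.786770

x=108.563177 y=6.786770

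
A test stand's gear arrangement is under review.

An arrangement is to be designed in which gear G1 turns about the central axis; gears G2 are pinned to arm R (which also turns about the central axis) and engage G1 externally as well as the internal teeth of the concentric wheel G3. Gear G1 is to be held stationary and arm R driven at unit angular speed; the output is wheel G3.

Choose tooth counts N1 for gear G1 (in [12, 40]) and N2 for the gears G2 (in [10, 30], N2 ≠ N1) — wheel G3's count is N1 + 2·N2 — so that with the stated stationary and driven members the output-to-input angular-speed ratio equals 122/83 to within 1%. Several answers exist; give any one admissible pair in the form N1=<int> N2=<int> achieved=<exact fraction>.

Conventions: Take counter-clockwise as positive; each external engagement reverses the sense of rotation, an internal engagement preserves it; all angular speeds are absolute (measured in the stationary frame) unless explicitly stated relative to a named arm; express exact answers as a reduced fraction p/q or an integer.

N1=39 N2=22 achieved=122/83

planetary set to be sized for 122/83 (Willis relation)
Willis with ω_sun = 0: ω_ring/ω_arm = (N1+N3)/N3; set equal to 122/83  ⇒  N3/N1 = 1/(122/83 − 1) = 83/39
N3 = N1 + 2·N2  ⇒  N2/N1 = (N3/N1 − 1)/2 = (83/39 − 1)/2 = 22/39
smallest multiple with N1 ≥ 12 and N2 ≥ 10: k = 1  ⇒  N1 = 1·39 = 39, N2 = 1·22 = 22 (N1 ≤ 40, N2 ≤ 30, N2 ≠ N1 ✓), N3 = 39 + 2·22 = 83
check: (N1+N3)/N3 with N1 = 39, N3 = 83 gives 122/83; |achieved − target| = 0 ≤ 61/4150 ✓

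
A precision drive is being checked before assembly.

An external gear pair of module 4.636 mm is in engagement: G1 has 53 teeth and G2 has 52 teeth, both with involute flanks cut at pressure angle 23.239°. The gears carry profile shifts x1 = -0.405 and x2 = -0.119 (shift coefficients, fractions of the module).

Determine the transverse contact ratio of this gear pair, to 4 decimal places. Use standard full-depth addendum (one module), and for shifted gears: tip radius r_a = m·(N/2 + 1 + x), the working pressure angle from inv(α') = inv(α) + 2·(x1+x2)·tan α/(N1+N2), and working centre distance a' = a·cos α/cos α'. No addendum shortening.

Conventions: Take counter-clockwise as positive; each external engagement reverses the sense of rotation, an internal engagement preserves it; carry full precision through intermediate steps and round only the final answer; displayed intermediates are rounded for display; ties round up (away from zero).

1.6970

single-mesh involute tooth geometry (53T engaging 52T at module 4.636)
base radii: r_b1 = 112.886484, r_b2 = 110.756550
tip radii: r_a1 = 125.612420, r_a2 = 124.620316
inv(α') = inv(23.239°) + 2·(-0.405-0.119)·tan α/(53+52) = 0.01952355  ⇒  α' = 21.81212°
a' = a·cos α / cos α' = 243.3900·cos 23.239°/cos 21.81212° = 240.888936
action lengths: √(r_a1²−r_b1²) = 55.091940, √(r_a2²−r_b2²) = 57.124511
base pitch p_b = π·m·cos α = 13.382768
CR = (55.091940 + 57.124511 − 240.888936·sin 21.81212°)/13.382768 = 1.697013
contact ratio ≈ 1.6970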